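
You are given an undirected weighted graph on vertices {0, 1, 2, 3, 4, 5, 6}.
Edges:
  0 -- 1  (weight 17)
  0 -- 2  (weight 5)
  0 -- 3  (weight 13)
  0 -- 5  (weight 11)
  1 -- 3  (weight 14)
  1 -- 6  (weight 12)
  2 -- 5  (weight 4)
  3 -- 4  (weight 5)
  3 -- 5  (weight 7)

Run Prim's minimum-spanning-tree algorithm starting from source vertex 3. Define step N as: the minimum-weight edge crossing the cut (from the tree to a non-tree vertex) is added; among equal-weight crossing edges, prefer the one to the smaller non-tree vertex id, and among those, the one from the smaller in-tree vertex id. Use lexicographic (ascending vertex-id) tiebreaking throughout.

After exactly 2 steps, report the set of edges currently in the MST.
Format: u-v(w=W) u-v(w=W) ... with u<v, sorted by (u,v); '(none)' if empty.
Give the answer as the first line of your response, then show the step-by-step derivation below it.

3-4(w=5) 3-5(w=7)

step 1: add edge 3-4 (w=5); MST = {3-4(w=5)}
step 2: add edge 3-5 (w=7); MST = {3-4(w=5) 3-5(w=7)}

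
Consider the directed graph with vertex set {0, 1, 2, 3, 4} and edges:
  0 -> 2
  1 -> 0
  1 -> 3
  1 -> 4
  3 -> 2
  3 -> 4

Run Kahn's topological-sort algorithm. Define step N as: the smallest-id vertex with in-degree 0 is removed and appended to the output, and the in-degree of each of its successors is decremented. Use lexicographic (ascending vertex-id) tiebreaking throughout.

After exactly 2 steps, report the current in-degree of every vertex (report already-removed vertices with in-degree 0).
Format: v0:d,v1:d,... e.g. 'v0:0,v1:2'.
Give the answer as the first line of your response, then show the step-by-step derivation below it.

v0:0,v1:0,v2:1,v3:0,v4:1

step 1: output 1; order=[1]; indeg=(0,0,2,0,1)
step 2: output 0; order=[1,0]; indeg=(0,0,1,0,1)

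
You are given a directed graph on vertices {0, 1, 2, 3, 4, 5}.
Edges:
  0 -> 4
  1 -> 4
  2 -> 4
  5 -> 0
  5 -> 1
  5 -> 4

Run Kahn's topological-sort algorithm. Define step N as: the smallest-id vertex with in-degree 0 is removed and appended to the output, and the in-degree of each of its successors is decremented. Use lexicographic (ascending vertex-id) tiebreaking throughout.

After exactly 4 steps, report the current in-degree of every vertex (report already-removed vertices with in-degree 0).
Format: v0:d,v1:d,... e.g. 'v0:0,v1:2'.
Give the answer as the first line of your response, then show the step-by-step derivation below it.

v0:0,v1:0,v2:0,v3:0,v4:1,v5:0

step 1: output 2; order=[2]; indeg=(1,1,0,0,3,0)
step 2: output 3; order=[2,3]; indeg=(1,1,0,0,3,0)
step 3: output 5; order=[2,3,5]; indeg=(0,0,0,0,2,0)
step 4: output 0; order=[2,3,5,0]; indeg=(0,0,0,0,1,0)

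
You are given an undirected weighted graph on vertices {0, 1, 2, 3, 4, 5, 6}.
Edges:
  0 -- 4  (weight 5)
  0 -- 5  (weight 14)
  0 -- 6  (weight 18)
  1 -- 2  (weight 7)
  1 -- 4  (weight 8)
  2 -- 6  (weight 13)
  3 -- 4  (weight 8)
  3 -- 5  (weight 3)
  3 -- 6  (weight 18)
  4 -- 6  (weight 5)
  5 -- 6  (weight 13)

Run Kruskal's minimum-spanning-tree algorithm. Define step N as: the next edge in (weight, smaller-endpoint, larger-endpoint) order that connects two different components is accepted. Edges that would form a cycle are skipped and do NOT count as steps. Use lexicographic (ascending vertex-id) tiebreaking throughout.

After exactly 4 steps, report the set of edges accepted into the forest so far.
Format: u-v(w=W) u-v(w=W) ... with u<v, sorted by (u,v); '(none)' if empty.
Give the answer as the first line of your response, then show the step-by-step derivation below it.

0-4(w=5) 1-2(w=7) 3-5(w=3) 4-6(w=5)

step 1: add edge 3-5 (w=3); MST = {3-5(w=3)}
step 2: add edge 0-4 (w=5); MST = {0-4(w=5) 3-5(w=3)}
step 3: add edge 4-6 (w=5); MST = {0-4(w=5) 3-5(w=3) 4-6(w=5)}
step 4: add edge 1-2 (w=7); MST = {0-4(w=5) 1-2(w=7) 3-5(w=3) 4-6(w=5)}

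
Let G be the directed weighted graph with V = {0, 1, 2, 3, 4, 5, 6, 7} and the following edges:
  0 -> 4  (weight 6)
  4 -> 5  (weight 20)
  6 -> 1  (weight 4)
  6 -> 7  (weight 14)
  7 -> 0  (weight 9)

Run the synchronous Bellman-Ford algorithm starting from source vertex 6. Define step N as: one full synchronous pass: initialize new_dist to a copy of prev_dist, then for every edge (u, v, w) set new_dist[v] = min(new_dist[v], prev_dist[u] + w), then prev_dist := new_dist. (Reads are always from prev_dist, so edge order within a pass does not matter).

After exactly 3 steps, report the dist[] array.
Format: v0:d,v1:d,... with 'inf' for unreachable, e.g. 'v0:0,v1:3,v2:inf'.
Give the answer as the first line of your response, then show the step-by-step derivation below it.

v0:23,v1:4,v2:inf,v3:inf,v4:29,v5:inf,v6:0,v7:14

step 1: dist = v0:inf,v1:4,v2:inf,v3:inf,v4:inf,v5:inf,v6:0,v7:14
step 2: dist = v0:23,v1:4,v2:inf,v3:inf,v4:inf,v5:inf,v6:0,v7:14
step 3: dist = v0:23,v1:4,v2:inf,v3:inf,v4:29,v5:inf,v6:0,v7:14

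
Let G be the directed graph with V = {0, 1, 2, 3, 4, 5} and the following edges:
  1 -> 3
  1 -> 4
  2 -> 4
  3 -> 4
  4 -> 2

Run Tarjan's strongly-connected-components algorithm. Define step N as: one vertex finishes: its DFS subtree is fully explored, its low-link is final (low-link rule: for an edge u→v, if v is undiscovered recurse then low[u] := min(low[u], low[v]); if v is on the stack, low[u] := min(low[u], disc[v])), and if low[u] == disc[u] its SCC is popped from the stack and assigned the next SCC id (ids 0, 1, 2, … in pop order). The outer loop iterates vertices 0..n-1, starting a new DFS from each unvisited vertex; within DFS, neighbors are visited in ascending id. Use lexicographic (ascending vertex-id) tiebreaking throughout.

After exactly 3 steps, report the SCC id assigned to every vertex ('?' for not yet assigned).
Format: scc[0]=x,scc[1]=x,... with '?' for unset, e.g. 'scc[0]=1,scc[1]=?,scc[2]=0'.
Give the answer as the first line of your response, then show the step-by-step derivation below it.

scc[0]=0,scc[1]=?,scc[2]=1,scc[3]=?,scc[4]=1,scc[5]=?

step 1: low=(low[0]=0,low[1]=?,low[2]=?,low[3]=?,low[4]=?,low[5]=?); scc=(scc[0]=0,scc[1]=?,scc[2]=?,scc[3]=?,scc[4]=?,scc[5]=?)
step 2: low=(low[0]=0,low[1]=1,low[2]=3,low[3]=2,low[4]=3,low[5]=?); scc=(scc[0]=0,scc[1]=?,scc[2]=?,scc[3]=?,scc[4]=?,scc[5]=?)
step 3: low=(low[0]=0,low[1]=1,low[2]=3,low[3]=2,low[4]=3,low[5]=?); scc=(scc[0]=0,scc[1]=?,scc[2]=1,scc[3]=?,scc[4]=1,scc[5]=?)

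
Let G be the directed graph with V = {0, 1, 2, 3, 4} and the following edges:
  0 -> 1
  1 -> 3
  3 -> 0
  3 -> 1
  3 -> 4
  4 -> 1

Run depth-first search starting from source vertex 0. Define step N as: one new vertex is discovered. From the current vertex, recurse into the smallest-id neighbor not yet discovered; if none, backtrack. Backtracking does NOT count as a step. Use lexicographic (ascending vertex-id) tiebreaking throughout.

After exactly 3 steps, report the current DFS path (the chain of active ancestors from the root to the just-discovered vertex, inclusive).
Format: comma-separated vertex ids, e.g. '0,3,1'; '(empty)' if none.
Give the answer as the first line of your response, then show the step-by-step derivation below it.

0,1,3

step 1: discover 0; path=0; order=0
step 2: discover 1; path=0>1; order=0,1
step 3: discover 3; path=0>1>3; order=0,1,3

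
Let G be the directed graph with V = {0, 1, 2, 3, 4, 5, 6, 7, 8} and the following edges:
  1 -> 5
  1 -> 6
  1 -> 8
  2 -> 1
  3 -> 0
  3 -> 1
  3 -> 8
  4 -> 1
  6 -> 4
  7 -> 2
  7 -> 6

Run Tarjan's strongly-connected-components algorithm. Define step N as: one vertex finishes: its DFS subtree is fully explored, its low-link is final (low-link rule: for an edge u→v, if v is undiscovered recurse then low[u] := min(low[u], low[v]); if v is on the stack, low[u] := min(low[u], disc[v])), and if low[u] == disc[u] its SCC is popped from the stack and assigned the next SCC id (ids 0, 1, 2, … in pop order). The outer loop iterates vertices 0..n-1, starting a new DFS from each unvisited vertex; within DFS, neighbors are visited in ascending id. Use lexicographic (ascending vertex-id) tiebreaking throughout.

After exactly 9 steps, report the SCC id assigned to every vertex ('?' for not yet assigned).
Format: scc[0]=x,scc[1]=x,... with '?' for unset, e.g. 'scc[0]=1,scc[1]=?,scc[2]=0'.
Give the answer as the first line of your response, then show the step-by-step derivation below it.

scc[0]=0,scc[1]=3,scc[2]=4,scc[3]=5,scc[4]=3,scc[5]=1,scc[6]=3,scc[7]=6,scc[8]=2

step 1: low=(low[0]=0,low[1]=?,low[2]=?,low[3]=?,low[4]=?,low[5]=?,low[6]=?,low[7]=?,low[8]=?); scc=(scc[0]=0,scc[1]=?,scc[2]=?,scc[3]=?,scc[4]=?,scc[5]=?,scc[6]=?,scc[7]=?,scc[8]=?)
step 2: low=(low[0]=0,low[1]=1,low[2]=?,low[3]=?,low[4]=?,low[5]=2,low[6]=?,low[7]=?,low[8]=?); scc=(scc[0]=0,scc[1]=?,scc[2]=?,scc[3]=?,scc[4]=?,scc[5]=1,scc[6]=?,scc[7]=?,scc[8]=?)
step 3: low=(low[0]=0,low[1]=1,low[2]=?,low[3]=?,low[4]=1,low[5]=2,low[6]=3,low[7]=?,low[8]=?); scc=(scc[0]=0,scc[1]=?,scc[2]=?,scc[3]=?,scc[4]=?,scc[5]=1,scc[6]=?,scc[7]=?,scc[8]=?)
step 4: low=(low[0]=0,low[1]=1,low[2]=?,low[3]=?,low[4]=1,low[5]=2,low[6]=1,low[7]=?,low[8]=?); scc=(scc[0]=0,scc[1]=?,scc[2]=?,scc[3]=?,scc[4]=?,scc[5]=1,scc[6]=?,scc[7]=?,scc[8]=?)
step 5: low=(low[0]=0,low[1]=1,low[2]=?,low[3]=?,low[4]=1,low[5]=2,low[6]=1,low[7]=?,low[8]=5); scc=(scc[0]=0,scc[1]=?,scc[2]=?,scc[3]=?,scc[4]=?,scc[5]=1,scc[6]=?,scc[7]=?,scc[8]=2)
step 6: low=(low[0]=0,low[1]=1,low[2]=?,low[3]=?,low[4]=1,low[5]=2,low[6]=1,low[7]=?,low[8]=5); scc=(scc[0]=0,scc[1]=3,scc[2]=?,scc[3]=?,scc[4]=3,scc[5]=1,scc[6]=3,scc[7]=?,scc[8]=2)
step 7: low=(low[0]=0,low[1]=1,low[2]=6,low[3]=?,low[4]=1,low[5]=2,low[6]=1,low[7]=?,low[8]=5); scc=(scc[0]=0,scc[1]=3,scc[2]=4,scc[3]=?,scc[4]=3,scc[5]=1,scc[6]=3,scc[7]=?,scc[8]=2)
step 8: low=(low[0]=0,low[1]=1,low[2]=6,low[3]=7,low[4]=1,low[5]=2,low[6]=1,low[7]=?,low[8]=5); scc=(scc[0]=0,scc[1]=3,scc[2]=4,scc[3]=5,scc[4]=3,scc[5]=1,scc[6]=3,scc[7]=?,scc[8]=2)
step 9: low=(low[0]=0,low[1]=1,low[2]=6,low[3]=7,low[4]=1,low[5]=2,low[6]=1,low[7]=8,low[8]=5); scc=(scc[0]=0,scc[1]=3,scc[2]=4,scc[3]=5,scc[4]=3,scc[5]=1,scc[6]=3,scc[7]=6,scc[8]=2)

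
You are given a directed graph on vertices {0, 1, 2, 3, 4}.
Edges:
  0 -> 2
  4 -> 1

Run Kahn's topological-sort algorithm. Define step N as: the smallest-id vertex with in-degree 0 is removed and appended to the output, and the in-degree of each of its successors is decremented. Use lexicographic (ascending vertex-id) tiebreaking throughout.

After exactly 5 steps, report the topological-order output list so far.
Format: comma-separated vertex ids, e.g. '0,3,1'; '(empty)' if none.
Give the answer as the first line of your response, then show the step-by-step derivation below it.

0,2,3,4,1

step 1: output 0; order=[0]; indeg=(0,1,0,0,0)
step 2: output 2; order=[0,2]; indeg=(0,1,0,0,0)
step 3: output 3; order=[0,2,3]; indeg=(0,1,0,0,0)
step 4: output 4; order=[0,2,3,4]; indeg=(0,0,0,0,0)
step 5: output 1; order=[0,2,3,4,1]; indeg=(0,0,0,0,0)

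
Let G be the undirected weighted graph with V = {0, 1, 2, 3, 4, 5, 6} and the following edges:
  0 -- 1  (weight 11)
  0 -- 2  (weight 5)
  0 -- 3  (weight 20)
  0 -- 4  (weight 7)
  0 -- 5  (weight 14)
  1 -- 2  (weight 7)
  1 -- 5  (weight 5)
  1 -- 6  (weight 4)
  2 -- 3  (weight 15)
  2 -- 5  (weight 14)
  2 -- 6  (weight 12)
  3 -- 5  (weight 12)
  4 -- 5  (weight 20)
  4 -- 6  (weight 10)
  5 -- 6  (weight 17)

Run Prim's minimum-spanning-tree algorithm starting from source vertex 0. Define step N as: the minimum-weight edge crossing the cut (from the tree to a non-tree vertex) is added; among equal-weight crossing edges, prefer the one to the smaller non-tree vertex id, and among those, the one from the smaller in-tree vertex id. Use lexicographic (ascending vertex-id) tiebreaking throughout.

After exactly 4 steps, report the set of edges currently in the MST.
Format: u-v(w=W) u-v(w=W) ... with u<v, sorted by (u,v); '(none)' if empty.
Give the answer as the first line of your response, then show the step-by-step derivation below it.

0-2(w=5) 1-2(w=7) 1-5(w=5) 1-6(w=4)

step 1: add edge 0-2 (w=5); MST = {0-2(w=5)}
step 2: add edge 1-2 (w=7); MST = {0-2(w=5) 1-2(w=7)}
step 3: add edge 1-6 (w=4); MST = {0-2(w=5) 1-2(w=7) 1-6(w=4)}
step 4: add edge 1-5 (w=5); MST = {0-2(w=5) 1-2(w=7) 1-5(w=5) 1-6(w=4)}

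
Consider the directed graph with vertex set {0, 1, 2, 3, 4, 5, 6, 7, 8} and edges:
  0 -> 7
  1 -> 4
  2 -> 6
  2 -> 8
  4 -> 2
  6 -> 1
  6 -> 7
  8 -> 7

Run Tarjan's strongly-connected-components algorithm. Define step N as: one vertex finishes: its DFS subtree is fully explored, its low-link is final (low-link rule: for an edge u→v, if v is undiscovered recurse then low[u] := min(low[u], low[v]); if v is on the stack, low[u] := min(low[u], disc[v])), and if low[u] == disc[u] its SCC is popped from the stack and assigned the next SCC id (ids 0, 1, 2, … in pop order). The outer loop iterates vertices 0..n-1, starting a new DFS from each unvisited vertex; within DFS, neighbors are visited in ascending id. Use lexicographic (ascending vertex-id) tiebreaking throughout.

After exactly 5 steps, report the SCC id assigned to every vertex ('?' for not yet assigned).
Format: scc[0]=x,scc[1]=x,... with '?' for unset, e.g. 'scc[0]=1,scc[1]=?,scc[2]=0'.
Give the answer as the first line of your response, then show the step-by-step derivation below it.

scc[0]=1,scc[1]=?,scc[2]=?,scc[3]=?,scc[4]=?,scc[5]=?,scc[6]=?,scc[7]=0,scc[8]=2

step 1: low=(low[0]=0,low[1]=?,low[2]=?,low[3]=?,low[4]=?,low[5]=?,low[6]=?,low[7]=1,low[8]=?); scc=(scc[0]=?,scc[1]=?,scc[2]=?,scc[3]=?,scc[4]=?,scc[5]=?,scc[6]=?,scc[7]=0,scc[8]=?)
step 2: low=(low[0]=0,low[1]=?,low[2]=?,low[3]=?,low[4]=?,low[5]=?,low[6]=?,low[7]=1,low[8]=?); scc=(scc[0]=1,scc[1]=?,scc[2]=?,scc[3]=?,scc[4]=?,scc[5]=?,scc[6]=?,scc[7]=0,scc[8]=?)
step 3: low=(low[0]=0,low[1]=2,low[2]=4,low[3]=?,low[4]=3,low[5]=?,low[6]=2,low[7]=1,low[8]=?); scc=(scc[0]=1,scc[1]=?,scc[2]=?,scc[3]=?,scc[4]=?,scc[5]=?,scc[6]=?,scc[7]=0,scc[8]=?)
step 4: low=(low[0]=0,low[1]=2,low[2]=2,low[3]=?,low[4]=3,low[5]=?,low[6]=2,low[7]=1,low[8]=6); scc=(scc[0]=1,scc[1]=?,scc[2]=?,scc[3]=?,scc[4]=?,scc[5]=?,scc[6]=?,scc[7]=0,scc[8]=2)
step 5: low=(low[0]=0,low[1]=2,low[2]=2,low[3]=?,low[4]=3,low[5]=?,low[6]=2,low[7]=1,low[8]=6); scc=(scc[0]=1,scc[1]=?,scc[2]=?,scc[3]=?,scc[4]=?,scc[5]=?,scc[6]=?,scc[7]=0,scc[8]=2)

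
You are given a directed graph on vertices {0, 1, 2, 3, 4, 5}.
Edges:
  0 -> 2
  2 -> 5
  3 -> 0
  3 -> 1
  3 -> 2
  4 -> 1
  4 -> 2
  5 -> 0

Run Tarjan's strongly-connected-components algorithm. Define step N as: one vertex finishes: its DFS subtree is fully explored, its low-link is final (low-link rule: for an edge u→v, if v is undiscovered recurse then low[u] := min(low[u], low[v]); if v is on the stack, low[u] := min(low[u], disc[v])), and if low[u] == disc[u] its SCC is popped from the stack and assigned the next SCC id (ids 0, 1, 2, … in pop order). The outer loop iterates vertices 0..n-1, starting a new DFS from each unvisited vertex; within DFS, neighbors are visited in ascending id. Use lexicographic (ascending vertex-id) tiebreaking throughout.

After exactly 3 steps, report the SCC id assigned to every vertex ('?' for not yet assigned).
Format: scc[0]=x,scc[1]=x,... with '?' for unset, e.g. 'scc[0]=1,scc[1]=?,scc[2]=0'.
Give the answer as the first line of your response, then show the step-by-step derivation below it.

scc[0]=0,scc[1]=?,scc[2]=0,scc[3]=?,scc[4]=?,scc[5]=0

step 1: low=(low[0]=0,low[1]=?,low[2]=1,low[3]=?,low[4]=?,low[5]=0); scc=(scc[0]=?,scc[1]=?,scc[2]=?,scc[3]=?,scc[4]=?,scc[5]=?)
step 2: low=(low[0]=0,low[1]=?,low[2]=0,low[3]=?,low[4]=?,low[5]=0); scc=(scc[0]=?,scc[1]=?,scc[2]=?,scc[3]=?,scc[4]=?,scc[5]=?)
step 3: low=(low[0]=0,low[1]=?,low[2]=0,low[3]=?,low[4]=?,low[5]=0); scc=(scc[0]=0,scc[1]=?,scc[2]=0,scc[3]=?,scc[4]=?,scc[5]=0)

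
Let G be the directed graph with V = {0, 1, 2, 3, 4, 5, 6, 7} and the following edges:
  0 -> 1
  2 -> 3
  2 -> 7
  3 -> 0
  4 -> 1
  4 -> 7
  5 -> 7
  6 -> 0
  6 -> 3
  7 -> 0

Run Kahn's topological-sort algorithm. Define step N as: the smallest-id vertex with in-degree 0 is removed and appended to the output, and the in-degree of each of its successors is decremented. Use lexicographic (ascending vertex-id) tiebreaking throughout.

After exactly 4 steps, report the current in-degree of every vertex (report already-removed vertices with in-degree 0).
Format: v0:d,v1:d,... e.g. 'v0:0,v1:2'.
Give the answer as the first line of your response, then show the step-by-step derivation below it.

v0:2,v1:1,v2:0,v3:0,v4:0,v5:0,v6:0,v7:0

step 1: output 2; order=[2]; indeg=(3,2,0,1,0,0,0,2)
step 2: output 4; order=[2,4]; indeg=(3,1,0,1,0,0,0,1)
step 3: output 5; order=[2,4,5]; indeg=(3,1,0,1,0,0,0,0)
step 4: output 6; order=[2,4,5,6]; indeg=(2,1,0,0,0,0,0,0)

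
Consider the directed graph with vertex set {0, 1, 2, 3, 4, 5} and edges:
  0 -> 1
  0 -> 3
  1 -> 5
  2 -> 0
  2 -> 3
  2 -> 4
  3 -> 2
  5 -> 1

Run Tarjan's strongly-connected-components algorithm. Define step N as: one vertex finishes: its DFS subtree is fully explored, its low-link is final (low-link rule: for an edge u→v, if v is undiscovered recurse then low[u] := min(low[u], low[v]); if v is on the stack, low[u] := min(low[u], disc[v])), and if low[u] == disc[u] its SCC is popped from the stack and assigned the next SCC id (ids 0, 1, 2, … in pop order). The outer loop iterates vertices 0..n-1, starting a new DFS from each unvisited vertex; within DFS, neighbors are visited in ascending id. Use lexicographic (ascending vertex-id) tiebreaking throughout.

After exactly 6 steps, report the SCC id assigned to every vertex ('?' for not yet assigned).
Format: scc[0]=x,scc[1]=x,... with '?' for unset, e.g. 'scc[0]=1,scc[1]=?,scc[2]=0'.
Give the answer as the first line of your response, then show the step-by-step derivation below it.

scc[0]=2,scc[1]=0,scc[2]=2,scc[3]=2,scc[4]=1,scc[5]=0

step 1: low=(low[0]=0,low[1]=1,low[2]=?,low[3]=?,low[4]=?,low[5]=1); scc=(scc[0]=?,scc[1]=?,scc[2]=?,scc[3]=?,scc[4]=?,scc[5]=?)
step 2: low=(low[0]=0,low[1]=1,low[2]=?,low[3]=?,low[4]=?,low[5]=1); scc=(scc[0]=?,scc[1]=0,scc[2]=?,scc[3]=?,scc[4]=?,scc[5]=0)
step 3: low=(low[0]=0,low[1]=1,low[2]=0,low[3]=3,low[4]=5,low[5]=1); scc=(scc[0]=?,scc[1]=0,scc[2]=?,scc[3]=?,scc[4]=1,scc[5]=0)
step 4: low=(low[0]=0,low[1]=1,low[2]=0,low[3]=3,low[4]=5,low[5]=1); scc=(scc[0]=?,scc[1]=0,scc[2]=?,scc[3]=?,scc[4]=1,scc[5]=0)
step 5: low=(low[0]=0,low[1]=1,low[2]=0,low[3]=0,low[4]=5,low[5]=1); scc=(scc[0]=?,scc[1]=0,scc[2]=?,scc[3]=?,scc[4]=1,scc[5]=0)
step 6: low=(low[0]=0,low[1]=1,low[2]=0,low[3]=0,low[4]=5,low[5]=1); scc=(scc[0]=2,scc[1]=0,scc[2]=2,scc[3]=2,scc[4]=1,scc[5]=0)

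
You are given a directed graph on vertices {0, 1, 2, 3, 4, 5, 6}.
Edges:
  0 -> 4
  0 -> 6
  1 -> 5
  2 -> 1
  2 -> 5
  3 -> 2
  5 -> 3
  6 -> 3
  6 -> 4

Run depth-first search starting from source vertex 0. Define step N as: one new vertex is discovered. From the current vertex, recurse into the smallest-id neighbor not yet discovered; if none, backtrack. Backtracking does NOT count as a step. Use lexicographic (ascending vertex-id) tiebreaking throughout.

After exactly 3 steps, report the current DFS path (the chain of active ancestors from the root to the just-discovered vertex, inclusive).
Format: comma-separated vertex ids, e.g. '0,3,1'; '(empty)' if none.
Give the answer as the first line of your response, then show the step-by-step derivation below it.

0,6

step 1: discover 0; path=0; order=0
step 2: discover 4; path=0>4; order=0,4
step 3: discover 6; path=0>6; order=0,4,6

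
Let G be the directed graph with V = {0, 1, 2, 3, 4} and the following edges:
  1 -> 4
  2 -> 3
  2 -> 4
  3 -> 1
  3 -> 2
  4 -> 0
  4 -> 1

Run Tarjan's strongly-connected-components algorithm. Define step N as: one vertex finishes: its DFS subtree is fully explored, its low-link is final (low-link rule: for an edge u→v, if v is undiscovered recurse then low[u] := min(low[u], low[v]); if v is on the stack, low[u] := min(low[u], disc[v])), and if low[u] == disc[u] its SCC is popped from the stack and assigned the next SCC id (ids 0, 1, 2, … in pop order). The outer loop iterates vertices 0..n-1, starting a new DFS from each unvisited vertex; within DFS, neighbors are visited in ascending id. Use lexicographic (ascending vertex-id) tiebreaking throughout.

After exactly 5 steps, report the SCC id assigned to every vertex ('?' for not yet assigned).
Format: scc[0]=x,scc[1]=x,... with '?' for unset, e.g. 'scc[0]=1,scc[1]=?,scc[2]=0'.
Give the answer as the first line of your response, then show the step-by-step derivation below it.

scc[0]=0,scc[1]=1,scc[2]=2,scc[3]=2,scc[4]=1

step 1: low=(low[0]=0,low[1]=?,low[2]=?,low[3]=?,low[4]=?); scc=(scc[0]=0,scc[1]=?,scc[2]=?,scc[3]=?,scc[4]=?)
step 2: low=(low[0]=0,low[1]=1,low[2]=?,low[3]=?,low[4]=1); scc=(scc[0]=0,scc[1]=?,scc[2]=?,scc[3]=?,scc[4]=?)
step 3: low=(low[0]=0,low[1]=1,low[2]=?,low[3]=?,low[4]=1); scc=(scc[0]=0,scc[1]=1,scc[2]=?,scc[3]=?,scc[4]=1)
step 4: low=(low[0]=0,low[1]=1,low[2]=3,low[3]=3,low[4]=1); scc=(scc[0]=0,scc[1]=1,scc[2]=?,scc[3]=?,scc[4]=1)
step 5: low=(low[0]=0,low[1]=1,low[2]=3,low[3]=3,low[4]=1); scc=(scc[0]=0,scc[1]=1,scc[2]=2,scc[3]=2,scc[4]=1)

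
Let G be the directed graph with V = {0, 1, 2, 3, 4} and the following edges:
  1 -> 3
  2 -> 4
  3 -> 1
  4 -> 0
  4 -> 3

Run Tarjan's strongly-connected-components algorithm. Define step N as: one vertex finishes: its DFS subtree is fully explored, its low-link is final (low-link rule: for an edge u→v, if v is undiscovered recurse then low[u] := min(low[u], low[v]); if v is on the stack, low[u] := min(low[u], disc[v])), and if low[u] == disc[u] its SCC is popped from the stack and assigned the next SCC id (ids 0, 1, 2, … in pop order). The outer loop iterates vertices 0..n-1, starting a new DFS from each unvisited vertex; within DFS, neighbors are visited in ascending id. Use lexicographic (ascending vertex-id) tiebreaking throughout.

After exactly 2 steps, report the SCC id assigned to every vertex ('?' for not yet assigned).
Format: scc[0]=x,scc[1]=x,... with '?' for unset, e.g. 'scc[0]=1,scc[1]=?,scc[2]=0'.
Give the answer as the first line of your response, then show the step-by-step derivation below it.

scc[0]=0,scc[1]=?,scc[2]=?,scc[3]=?,scc[4]=?

step 1: low=(low[0]=0,low[1]=?,low[2]=?,low[3]=?,low[4]=?); scc=(scc[0]=0,scc[1]=?,scc[2]=?,scc[3]=?,scc[4]=?)
step 2: low=(low[0]=0,low[1]=1,low[2]=?,low[3]=1,low[4]=?); scc=(scc[0]=0,scc[1]=?,scc[2]=?,scc[3]=?,scc[4]=?)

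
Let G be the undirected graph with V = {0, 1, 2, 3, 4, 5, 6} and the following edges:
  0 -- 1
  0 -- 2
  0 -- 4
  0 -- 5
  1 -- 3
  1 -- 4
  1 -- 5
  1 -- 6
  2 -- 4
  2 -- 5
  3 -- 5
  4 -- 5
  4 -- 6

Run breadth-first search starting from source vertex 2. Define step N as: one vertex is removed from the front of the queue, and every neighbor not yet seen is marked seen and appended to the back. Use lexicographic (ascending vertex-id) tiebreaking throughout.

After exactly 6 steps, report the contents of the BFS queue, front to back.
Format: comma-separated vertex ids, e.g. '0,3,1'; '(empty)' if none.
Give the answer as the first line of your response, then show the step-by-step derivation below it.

3

step 1: dequeue 2; queue=[0,4,5]; order=2
step 2: dequeue 0; queue=[4,5,1]; order=2,0
step 3: dequeue 4; queue=[5,1,6]; order=2,0,4
step 4: dequeue 5; queue=[1,6,3]; order=2,0,4,5
step 5: dequeue 1; queue=[6,3]; order=2,0,4,5,1
step 6: dequeue 6; queue=[3]; order=2,0,4,5,1,6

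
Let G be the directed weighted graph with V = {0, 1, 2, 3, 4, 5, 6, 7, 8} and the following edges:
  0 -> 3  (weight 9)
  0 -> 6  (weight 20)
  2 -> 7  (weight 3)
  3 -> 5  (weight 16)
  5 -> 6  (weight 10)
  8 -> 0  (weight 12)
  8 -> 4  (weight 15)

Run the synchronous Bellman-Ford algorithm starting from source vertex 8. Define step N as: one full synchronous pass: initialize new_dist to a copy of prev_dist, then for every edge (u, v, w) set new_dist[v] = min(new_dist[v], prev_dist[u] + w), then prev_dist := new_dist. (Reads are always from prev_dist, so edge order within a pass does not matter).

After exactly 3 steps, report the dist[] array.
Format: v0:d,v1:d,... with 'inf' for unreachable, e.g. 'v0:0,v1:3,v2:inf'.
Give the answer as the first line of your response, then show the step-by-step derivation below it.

v0:12,v1:inf,v2:inf,v3:21,v4:15,v5:37,v6:32,v7:inf,v8:0

step 1: dist = v0:12,v1:inf,v2:inf,v3:inf,v4:15,v5:inf,v6:inf,v7:inf,v8:0
step 2: dist = v0:12,v1:inf,v2:inf,v3:21,v4:15,v5:inf,v6:32,v7:inf,v8:0
step 3: dist = v0:12,v1:inf,v2:inf,v3:21,v4:15,v5:37,v6:32,v7:inf,v8:0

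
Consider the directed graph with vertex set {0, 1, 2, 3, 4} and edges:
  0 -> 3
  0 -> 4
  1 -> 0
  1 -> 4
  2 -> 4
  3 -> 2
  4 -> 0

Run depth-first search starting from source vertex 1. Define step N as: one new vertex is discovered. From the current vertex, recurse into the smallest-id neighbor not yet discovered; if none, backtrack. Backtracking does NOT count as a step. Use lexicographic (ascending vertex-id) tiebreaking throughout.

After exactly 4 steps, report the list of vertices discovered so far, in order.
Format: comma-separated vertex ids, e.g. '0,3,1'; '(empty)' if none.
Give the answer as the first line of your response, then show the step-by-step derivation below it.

1,0,3,2

step 1: discover 1; path=1; order=1
step 2: discover 0; path=1>0; order=1,0
step 3: discover 3; path=1>0>3; order=1,0,3
step 4: discover 2; path=1>0>3>2; order=1,0,3,2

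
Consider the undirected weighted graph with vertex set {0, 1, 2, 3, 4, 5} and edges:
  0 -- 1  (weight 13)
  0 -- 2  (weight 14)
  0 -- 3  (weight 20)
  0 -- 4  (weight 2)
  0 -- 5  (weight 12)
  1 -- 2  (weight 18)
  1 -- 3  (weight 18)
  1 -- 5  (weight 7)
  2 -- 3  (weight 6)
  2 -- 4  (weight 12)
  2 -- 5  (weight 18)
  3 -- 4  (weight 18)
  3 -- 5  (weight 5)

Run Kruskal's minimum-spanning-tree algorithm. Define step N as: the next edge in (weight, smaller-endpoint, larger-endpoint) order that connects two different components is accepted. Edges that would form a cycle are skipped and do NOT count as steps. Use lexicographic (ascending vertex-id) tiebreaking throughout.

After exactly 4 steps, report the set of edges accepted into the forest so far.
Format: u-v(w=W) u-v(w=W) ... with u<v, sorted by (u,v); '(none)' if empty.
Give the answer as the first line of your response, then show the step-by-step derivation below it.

0-4(w=2) 1-5(w=7) 2-3(w=6) 3-5(w=5)

step 1: add edge 0-4 (w=2); MST = {0-4(w=2)}
step 2: add edge 3-5 (w=5); MST = {0-4(w=2) 3-5(w=5)}
step 3: add edge 2-3 (w=6); MST = {0-4(w=2) 2-3(w=6) 3-5(w=5)}
step 4: add edge 1-5 (w=7); MST = {0-4(w=2) 1-5(w=7) 2-3(w=6) 3-5(w=5)}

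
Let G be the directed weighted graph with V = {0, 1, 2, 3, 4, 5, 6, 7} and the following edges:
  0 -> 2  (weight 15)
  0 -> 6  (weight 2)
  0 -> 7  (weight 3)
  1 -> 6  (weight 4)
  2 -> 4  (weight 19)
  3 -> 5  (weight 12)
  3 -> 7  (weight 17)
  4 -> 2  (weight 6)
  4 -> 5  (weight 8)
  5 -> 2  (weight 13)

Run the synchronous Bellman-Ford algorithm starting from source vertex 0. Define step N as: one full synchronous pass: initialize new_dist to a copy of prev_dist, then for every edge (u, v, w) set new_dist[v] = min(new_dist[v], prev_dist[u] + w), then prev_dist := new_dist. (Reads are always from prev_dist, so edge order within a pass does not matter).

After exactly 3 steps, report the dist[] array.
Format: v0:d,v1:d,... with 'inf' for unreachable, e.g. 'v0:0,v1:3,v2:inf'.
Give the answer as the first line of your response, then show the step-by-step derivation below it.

v0:0,v1:inf,v2:15,v3:inf,v4:34,v5:42,v6:2,v7:3

step 1: dist = v0:0,v1:inf,v2:15,v3:inf,v4:inf,v5:inf,v6:2,v7:3
step 2: dist = v0:0,v1:inf,v2:15,v3:inf,v4:34,v5:inf,v6:2,v7:3
step 3: dist = v0:0,v1:inf,v2:15,v3:inf,v4:34,v5:42,v6:2,v7:3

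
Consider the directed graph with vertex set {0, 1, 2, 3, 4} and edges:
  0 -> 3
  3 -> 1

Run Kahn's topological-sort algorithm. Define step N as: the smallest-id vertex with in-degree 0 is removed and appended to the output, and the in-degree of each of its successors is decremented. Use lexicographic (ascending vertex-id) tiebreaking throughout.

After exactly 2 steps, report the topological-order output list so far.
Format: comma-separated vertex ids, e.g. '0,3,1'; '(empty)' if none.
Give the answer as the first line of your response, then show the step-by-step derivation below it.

0,2

step 1: output 0; order=[0]; indeg=(0,1,0,0,0)
step 2: output 2; order=[0,2]; indeg=(0,1,0,0,0)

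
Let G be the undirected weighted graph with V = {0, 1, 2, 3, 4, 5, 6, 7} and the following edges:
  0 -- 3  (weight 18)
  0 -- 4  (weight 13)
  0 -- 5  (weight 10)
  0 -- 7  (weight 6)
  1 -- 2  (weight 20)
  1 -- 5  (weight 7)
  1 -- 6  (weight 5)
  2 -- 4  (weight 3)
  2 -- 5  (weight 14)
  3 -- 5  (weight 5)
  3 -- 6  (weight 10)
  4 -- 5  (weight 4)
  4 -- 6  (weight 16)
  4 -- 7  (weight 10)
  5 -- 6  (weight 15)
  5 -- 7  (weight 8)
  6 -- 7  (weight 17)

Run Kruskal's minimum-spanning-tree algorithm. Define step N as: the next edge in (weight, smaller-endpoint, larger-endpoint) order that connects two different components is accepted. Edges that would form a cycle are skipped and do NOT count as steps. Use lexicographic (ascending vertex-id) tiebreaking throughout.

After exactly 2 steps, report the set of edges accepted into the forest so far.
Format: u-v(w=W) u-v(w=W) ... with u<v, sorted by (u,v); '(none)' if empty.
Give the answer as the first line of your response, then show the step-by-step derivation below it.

2-4(w=3) 4-5(w=4)

step 1: add edge 2-4 (w=3); MST = {2-4(w=3)}
step 2: add edge 4-5 (w=4); MST = {2-4(w=3) 4-5(w=4)}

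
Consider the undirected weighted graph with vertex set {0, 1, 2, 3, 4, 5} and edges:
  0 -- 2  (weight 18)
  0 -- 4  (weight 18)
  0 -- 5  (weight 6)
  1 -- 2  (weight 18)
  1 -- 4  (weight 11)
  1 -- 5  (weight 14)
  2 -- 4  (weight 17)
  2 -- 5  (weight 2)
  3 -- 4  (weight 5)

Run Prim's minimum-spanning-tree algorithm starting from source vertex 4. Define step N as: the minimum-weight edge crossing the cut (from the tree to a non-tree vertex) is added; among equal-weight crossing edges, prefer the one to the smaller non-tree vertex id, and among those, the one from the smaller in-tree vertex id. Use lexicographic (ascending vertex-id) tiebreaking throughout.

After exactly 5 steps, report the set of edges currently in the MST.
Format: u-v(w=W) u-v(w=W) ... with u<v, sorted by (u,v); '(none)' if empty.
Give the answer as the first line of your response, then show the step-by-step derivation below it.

0-5(w=6) 1-4(w=11) 1-5(w=14) 2-5(w=2) 3-4(w=5)

step 1: add edge 3-4 (w=5); MST = {3-4(w=5)}
step 2: add edge 1-4 (w=11); MST = {1-4(w=11) 3-4(w=5)}
step 3: add edge 1-5 (w=14); MST = {1-4(w=11) 1-5(w=14) 3-4(w=5)}
step 4: add edge 2-5 (w=2); MST = {1-4(w=11) 1-5(w=14) 2-5(w=2) 3-4(w=5)}
step 5: add edge 0-5 (w=6); MST = {0-5(w=6) 1-4(w=11) 1-5(w=14) 2-5(w=2) 3-4(w=5)}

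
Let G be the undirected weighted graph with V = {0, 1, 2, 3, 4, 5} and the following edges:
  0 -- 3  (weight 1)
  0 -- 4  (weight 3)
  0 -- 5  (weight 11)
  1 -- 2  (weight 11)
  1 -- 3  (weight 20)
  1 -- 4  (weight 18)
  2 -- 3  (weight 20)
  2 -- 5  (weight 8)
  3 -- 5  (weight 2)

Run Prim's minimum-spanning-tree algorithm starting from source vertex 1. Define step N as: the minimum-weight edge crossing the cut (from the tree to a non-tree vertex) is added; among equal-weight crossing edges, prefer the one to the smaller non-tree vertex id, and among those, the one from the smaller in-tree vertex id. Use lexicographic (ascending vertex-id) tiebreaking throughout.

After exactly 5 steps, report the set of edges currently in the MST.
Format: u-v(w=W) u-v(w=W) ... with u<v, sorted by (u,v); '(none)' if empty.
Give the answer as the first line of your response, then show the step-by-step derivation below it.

0-3(w=1) 0-4(w=3) 1-2(w=11) 2-5(w=8) 3-5(w=2)

step 1: add edge 1-2 (w=11); MST = {1-2(w=11)}
step 2: add edge 2-5 (w=8); MST = {1-2(w=11) 2-5(w=8)}
step 3: add edge 3-5 (w=2); MST = {1-2(w=11) 2-5(w=8) 3-5(w=2)}
step 4: add edge 0-3 (w=1); MST = {0-3(w=1) 1-2(w=11) 2-5(w=8) 3-5(w=2)}
step 5: add edge 0-4 (w=3); MST = {0-3(w=1) 0-4(w=3) 1-2(w=11) 2-5(w=8) 3-5(w=2)}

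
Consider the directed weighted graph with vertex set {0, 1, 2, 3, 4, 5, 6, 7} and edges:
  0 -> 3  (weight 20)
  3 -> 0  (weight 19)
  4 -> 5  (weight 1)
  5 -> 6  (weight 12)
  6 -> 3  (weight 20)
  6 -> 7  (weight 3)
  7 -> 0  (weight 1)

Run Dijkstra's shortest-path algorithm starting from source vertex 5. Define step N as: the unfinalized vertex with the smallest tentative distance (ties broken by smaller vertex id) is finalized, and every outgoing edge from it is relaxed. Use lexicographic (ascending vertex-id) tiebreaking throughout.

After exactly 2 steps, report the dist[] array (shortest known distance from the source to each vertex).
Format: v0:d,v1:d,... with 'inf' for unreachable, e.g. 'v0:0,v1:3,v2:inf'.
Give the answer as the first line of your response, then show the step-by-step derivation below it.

v0:inf,v1:inf,v2:inf,v3:32,v4:inf,v5:0,v6:12,v7:15

step 1: dist = v0:inf,v1:inf,v2:inf,v3:inf,v4:inf,v5:0,v6:12,v7:inf
step 2: dist = v0:inf,v1:inf,v2:inf,v3:32,v4:inf,v5:0,v6:12,v7:15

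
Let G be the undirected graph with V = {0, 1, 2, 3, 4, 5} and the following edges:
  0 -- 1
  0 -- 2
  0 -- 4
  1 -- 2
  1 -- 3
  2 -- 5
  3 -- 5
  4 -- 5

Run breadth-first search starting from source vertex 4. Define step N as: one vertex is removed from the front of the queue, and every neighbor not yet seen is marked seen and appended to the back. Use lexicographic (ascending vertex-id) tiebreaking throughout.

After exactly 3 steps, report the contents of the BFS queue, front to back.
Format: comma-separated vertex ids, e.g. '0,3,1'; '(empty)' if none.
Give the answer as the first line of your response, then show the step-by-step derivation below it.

1,2,3

step 1: dequeue 4; queue=[0,5]; order=4
step 2: dequeue 0; queue=[5,1,2]; order=4,0
step 3: dequeue 5; queue=[1,2,3]; order=4,0,5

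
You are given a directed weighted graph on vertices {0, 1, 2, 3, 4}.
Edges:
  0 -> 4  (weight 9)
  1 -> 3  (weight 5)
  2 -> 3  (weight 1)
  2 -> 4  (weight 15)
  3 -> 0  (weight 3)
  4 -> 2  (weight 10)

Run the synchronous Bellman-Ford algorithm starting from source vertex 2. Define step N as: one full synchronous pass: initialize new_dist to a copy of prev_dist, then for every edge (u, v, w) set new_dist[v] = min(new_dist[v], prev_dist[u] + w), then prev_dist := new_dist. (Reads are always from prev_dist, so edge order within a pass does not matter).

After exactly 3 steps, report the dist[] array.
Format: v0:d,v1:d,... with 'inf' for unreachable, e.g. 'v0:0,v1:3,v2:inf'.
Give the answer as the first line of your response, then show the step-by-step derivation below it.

v0:4,v1:inf,v2:0,v3:1,v4:13

step 1: dist = v0:inf,v1:inf,v2:0,v3:1,v4:15
step 2: dist = v0:4,v1:inf,v2:0,v3:1,v4:15
step 3: dist = v0:4,v1:inf,v2:0,v3:1,v4:13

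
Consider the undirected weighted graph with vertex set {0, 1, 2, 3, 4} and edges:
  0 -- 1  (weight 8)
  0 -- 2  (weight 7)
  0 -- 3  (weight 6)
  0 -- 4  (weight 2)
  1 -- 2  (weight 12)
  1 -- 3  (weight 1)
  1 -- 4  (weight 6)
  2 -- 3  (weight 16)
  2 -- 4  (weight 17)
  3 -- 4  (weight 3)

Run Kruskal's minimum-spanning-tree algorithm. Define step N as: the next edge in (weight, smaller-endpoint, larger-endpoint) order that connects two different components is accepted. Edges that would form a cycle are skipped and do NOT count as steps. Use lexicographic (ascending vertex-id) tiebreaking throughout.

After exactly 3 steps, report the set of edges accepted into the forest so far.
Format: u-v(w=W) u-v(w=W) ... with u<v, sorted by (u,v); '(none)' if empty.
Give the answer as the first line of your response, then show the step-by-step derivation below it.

0-4(w=2) 1-3(w=1) 3-4(w=3)

step 1: add edge 1-3 (w=1); MST = {1-3(w=1)}
step 2: add edge 0-4 (w=2); MST = {0-4(w=2) 1-3(w=1)}
step 3: add edge 3-4 (w=3); MST = {0-4(w=2) 1-3(w=1) 3-4(w=3)}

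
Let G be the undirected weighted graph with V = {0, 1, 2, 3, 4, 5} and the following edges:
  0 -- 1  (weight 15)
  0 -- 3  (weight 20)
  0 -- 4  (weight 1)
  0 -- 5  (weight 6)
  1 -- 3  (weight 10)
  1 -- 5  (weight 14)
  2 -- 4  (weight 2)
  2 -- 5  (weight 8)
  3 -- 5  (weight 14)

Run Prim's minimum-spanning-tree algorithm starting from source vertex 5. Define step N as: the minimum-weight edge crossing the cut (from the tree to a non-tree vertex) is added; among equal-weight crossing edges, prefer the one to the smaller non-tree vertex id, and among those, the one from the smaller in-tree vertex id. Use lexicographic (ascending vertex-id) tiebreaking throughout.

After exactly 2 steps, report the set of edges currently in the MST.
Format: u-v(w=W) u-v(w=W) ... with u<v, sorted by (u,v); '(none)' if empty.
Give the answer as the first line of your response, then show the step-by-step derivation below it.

0-4(w=1) 0-5(w=6)

step 1: add edge 0-5 (w=6); MST = {0-5(w=6)}
step 2: add edge 0-4 (w=1); MST = {0-4(w=1) 0-5(w=6)}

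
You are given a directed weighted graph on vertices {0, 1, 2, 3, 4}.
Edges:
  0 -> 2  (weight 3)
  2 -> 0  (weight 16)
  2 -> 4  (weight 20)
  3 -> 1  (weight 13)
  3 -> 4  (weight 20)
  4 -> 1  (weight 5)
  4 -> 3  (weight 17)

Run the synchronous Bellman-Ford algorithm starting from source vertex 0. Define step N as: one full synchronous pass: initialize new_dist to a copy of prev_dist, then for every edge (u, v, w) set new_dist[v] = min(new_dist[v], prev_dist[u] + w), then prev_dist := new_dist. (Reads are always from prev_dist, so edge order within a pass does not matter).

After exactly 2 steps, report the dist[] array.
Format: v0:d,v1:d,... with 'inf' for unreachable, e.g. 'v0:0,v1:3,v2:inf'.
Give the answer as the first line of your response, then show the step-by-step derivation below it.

v0:0,v1:inf,v2:3,v3:inf,v4:23

step 1: dist = v0:0,v1:inf,v2:3,v3:inf,v4:inf
step 2: dist = v0:0,v1:inf,v2:3,v3:inf,v4:23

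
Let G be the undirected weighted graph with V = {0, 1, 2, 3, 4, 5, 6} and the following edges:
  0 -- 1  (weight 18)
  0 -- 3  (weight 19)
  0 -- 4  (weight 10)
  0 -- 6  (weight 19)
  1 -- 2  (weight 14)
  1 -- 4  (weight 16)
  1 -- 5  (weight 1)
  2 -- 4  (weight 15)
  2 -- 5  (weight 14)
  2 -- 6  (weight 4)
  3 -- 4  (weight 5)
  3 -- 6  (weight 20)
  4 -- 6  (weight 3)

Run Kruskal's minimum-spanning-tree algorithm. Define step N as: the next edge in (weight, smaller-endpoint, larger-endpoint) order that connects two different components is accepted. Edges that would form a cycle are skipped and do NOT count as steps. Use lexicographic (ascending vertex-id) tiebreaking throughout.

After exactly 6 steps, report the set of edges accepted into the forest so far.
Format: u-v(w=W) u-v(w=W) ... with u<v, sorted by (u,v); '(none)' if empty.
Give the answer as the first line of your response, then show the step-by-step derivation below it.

0-4(w=10) 1-2(w=14) 1-5(w=1) 2-6(w=4) 3-4(w=5) 4-6(w=3)

step 1: add edge 1-5 (w=1); MST = {1-5(w=1)}
step 2: add edge 4-6 (w=3); MST = {1-5(w=1) 4-6(w=3)}
step 3: add edge 2-6 (w=4); MST = {1-5(w=1) 2-6(w=4) 4-6(w=3)}
step 4: add edge 3-4 (w=5); MST = {1-5(w=1) 2-6(w=4) 3-4(w=5) 4-6(w=3)}
step 5: add edge 0-4 (w=10); MST = {0-4(w=10) 1-5(w=1) 2-6(w=4) 3-4(w=5) 4-6(w=3)}
step 6: add edge 1-2 (w=14); MST = {0-4(w=10) 1-2(w=14) 1-5(w=1) 2-6(w=4) 3-4(w=5) 4-6(w=3)}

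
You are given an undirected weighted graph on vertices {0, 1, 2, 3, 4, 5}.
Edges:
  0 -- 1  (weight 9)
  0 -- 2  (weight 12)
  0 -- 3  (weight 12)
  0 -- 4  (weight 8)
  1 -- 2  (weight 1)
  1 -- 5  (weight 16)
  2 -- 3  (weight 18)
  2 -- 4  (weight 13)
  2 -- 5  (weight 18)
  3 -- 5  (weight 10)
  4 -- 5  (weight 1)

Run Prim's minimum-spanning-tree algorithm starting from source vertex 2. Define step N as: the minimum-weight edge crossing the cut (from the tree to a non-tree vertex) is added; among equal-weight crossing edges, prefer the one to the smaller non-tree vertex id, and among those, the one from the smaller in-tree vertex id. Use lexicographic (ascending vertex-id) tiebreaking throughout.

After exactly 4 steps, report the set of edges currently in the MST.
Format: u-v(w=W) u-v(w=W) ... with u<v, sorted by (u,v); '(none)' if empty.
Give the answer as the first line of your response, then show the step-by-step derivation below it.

0-1(w=9) 0-4(w=8) 1-2(w=1) 4-5(w=1)

step 1: add edge 1-2 (w=1); MST = {1-2(w=1)}
step 2: add edge 0-1 (w=9); MST = {0-1(w=9) 1-2(w=1)}
step 3: add edge 0-4 (w=8); MST = {0-1(w=9) 0-4(w=8) 1-2(w=1)}
step 4: add edge 4-5 (w=1); MST = {0-1(w=9) 0-4(w=8) 1-2(w=1) 4-5(w=1)}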